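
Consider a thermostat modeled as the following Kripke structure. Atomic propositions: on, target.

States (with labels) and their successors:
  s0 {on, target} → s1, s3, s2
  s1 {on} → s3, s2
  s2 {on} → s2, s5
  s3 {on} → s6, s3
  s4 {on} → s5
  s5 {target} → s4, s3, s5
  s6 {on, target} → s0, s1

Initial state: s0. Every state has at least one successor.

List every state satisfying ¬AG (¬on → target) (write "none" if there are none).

States satisfying ¬on → target: {s0, s1, s2, s3, s4, s5, s6}.
States satisfying AG (¬on → target): {s0, s1, s2, s3, s4, s5, s6}.
States satisfying ¬AG (¬on → target): ∅.

none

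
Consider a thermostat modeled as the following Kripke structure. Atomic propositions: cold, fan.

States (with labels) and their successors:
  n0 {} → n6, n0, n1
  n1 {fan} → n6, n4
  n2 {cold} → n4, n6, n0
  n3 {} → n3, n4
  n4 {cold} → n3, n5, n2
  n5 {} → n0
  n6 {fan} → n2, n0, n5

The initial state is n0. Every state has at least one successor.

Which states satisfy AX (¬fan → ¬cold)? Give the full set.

{n0, n5}

States satisfying ¬fan → ¬cold: {n0, n1, n3, n5, n6}.
States satisfying AX (¬fan → ¬cold): {n0, n5}.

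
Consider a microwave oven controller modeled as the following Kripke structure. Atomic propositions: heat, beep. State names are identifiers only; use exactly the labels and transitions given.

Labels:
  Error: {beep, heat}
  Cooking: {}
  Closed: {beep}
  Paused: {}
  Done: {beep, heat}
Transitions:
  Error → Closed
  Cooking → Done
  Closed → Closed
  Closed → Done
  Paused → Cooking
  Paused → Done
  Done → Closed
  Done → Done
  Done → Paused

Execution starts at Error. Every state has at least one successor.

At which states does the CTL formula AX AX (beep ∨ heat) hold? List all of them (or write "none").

States satisfying AX (beep ∨ heat): {Error, Cooking, Closed}.
States satisfying AX AX (beep ∨ heat): {Error}.

{Error}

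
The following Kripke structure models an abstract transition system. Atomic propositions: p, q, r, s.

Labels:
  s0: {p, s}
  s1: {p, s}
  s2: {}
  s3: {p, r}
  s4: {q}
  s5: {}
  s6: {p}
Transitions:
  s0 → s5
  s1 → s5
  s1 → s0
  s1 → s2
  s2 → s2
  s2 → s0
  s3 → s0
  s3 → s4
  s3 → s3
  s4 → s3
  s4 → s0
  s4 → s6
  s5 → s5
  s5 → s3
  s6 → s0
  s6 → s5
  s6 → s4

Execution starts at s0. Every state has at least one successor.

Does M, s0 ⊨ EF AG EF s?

Holds

States satisfying AG EF s: {s0, s1, s2, s3, s4, s5, s6}.
States satisfying EF AG EF s: {s0, s1, s2, s3, s4, s5, s6}.
Some path from s0 reaches a state where AG EF s holds.
s0 ∈ Sat(EF AG EF s).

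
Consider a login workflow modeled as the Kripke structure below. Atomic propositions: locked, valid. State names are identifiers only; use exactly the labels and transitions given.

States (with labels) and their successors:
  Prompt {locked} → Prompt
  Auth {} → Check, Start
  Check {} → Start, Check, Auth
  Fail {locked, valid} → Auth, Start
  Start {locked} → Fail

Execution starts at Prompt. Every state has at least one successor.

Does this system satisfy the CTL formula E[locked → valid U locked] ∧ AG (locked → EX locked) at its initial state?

Satisfied

States satisfying locked → valid: {Auth, Check, Fail}.
States satisfying locked: {Prompt, Fail, Start}.
States satisfying E[locked → valid U locked]: {Prompt, Auth, Check, Fail, Start}.
States satisfying locked → EX locked: {Prompt, Auth, Check, Fail, Start}.
States satisfying AG (locked → EX locked): {Prompt, Auth, Check, Fail, Start}.
States satisfying E[locked → valid U locked] ∧ AG (locked → EX locked): {Prompt, Auth, Check, Fail, Start}.
Prompt ∈ Sat(E[locked → valid U locked] ∧ AG (locked → EX locked)).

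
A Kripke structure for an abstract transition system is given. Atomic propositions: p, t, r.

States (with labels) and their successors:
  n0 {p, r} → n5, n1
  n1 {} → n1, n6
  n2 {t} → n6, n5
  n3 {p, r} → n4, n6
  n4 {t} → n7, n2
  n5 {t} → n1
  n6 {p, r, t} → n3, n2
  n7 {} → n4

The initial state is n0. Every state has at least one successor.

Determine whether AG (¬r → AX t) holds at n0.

States satisfying ¬r → AX t: {n0, n2, n3, n6, n7}.
States satisfying AG (¬r → AX t): ∅.
n1 is reachable from n0 and violates ¬r → AX t, so AG fails at n0.
n0 ∉ Sat(AG (¬r → AX t)).

Violated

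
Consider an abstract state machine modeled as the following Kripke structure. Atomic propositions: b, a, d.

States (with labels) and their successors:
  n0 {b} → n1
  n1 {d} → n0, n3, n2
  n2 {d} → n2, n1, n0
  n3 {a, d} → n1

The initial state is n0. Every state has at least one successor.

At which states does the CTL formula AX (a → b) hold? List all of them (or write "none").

States satisfying a → b: {n0, n1, n2}.
States satisfying AX (a → b): {n0, n2, n3}.

{n0, n2, n3}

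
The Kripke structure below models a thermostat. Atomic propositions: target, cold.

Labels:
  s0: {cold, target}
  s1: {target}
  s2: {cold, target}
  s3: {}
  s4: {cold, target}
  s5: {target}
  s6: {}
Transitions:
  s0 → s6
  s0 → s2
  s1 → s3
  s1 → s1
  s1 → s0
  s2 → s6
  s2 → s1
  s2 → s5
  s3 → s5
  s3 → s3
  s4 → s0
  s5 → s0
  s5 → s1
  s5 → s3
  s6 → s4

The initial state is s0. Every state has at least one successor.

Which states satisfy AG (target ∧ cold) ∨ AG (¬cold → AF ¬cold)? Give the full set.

{s0, s1, s2, s3, s4, s5, s6}

States satisfying target ∧ cold: {s0, s2, s4}.
States satisfying AG (target ∧ cold): ∅.
States satisfying ¬cold → AF ¬cold: {s0, s1, s2, s3, s4, s5, s6}.
States satisfying AG (¬cold → AF ¬cold): {s0, s1, s2, s3, s4, s5, s6}.
States satisfying AG (target ∧ cold) ∨ AG (¬cold → AF ¬cold): {s0, s1, s2, s3, s4, s5, s6}.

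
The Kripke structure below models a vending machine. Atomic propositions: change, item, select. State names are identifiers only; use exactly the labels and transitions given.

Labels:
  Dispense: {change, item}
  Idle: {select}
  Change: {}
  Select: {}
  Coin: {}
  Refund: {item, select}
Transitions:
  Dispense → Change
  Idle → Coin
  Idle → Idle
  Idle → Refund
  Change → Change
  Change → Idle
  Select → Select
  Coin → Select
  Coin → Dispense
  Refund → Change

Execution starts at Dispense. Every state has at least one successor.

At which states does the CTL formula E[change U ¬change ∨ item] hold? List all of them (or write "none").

States satisfying change: {Dispense}.
States satisfying ¬change ∨ item: {Dispense, Idle, Change, Select, Coin, Refund}.
States satisfying E[change U ¬change ∨ item]: {Dispense, Idle, Change, Select, Coin, Refund}.

{Dispense, Idle, Change, Select, Coin, Refund}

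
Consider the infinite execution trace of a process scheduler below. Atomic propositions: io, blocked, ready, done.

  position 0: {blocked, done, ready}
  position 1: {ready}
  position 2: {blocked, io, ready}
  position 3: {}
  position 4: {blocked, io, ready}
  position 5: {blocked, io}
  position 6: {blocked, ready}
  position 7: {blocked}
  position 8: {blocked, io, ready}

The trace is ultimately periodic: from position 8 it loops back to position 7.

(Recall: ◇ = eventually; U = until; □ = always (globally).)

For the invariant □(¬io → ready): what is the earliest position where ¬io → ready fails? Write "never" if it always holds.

Check ¬io → ready at each position in order: 0 ✓, 1 ✓, 2 ✓.
At position 3 the labels are {}, so ¬io → ready is false there. This is the first violation.

3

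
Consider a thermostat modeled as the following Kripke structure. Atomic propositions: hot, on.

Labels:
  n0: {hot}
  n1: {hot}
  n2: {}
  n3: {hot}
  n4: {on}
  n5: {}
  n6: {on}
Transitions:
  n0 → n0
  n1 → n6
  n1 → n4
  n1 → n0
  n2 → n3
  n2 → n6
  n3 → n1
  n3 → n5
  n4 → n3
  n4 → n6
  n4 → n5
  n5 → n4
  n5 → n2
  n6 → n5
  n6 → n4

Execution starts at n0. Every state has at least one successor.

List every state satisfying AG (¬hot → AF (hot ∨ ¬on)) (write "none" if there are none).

States satisfying ¬hot → AF (hot ∨ ¬on): {n0, n1, n2, n3, n5}.
States satisfying AG (¬hot → AF (hot ∨ ¬on)): {n0}.

{n0}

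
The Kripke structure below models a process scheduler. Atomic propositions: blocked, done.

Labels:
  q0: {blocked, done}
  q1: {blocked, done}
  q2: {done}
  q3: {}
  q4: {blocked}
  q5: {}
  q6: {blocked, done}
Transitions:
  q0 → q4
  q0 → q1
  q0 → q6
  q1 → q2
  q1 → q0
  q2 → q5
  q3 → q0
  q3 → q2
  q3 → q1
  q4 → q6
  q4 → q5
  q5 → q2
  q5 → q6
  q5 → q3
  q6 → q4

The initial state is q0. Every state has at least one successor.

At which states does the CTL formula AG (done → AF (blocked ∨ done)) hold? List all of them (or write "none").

States satisfying done → AF (blocked ∨ done): {q0, q1, q2, q3, q4, q5, q6}.
States satisfying AG (done → AF (blocked ∨ done)): {q0, q1, q2, q3, q4, q5, q6}.

{q0, q1, q2, q3, q4, q5, q6}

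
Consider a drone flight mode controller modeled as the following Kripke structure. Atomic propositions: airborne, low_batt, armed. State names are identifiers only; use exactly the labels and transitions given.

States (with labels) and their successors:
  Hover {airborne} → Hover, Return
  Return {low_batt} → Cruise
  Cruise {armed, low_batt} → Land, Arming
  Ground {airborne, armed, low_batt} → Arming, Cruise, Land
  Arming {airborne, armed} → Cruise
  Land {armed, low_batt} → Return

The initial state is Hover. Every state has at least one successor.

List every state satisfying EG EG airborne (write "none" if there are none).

States satisfying EG airborne: {Hover}.
States satisfying EG EG airborne: {Hover}.

{Hover}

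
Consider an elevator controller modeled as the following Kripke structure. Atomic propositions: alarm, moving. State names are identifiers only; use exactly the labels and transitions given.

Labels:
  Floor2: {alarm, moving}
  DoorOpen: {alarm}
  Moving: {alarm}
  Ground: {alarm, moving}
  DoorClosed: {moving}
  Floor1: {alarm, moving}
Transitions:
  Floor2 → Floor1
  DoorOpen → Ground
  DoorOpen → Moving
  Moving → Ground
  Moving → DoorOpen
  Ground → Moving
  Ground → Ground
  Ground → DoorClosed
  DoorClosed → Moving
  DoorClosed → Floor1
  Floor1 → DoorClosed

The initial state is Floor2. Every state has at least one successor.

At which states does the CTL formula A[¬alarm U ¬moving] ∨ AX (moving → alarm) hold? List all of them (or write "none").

{Floor2, DoorOpen, Moving, DoorClosed}

States satisfying ¬alarm: {DoorClosed}.
States satisfying ¬moving: {DoorOpen, Moving}.
States satisfying A[¬alarm U ¬moving]: {DoorOpen, Moving}.
States satisfying moving → alarm: {Floor2, DoorOpen, Moving, Ground, Floor1}.
States satisfying AX (moving → alarm): {Floor2, DoorOpen, Moving, DoorClosed}.
States satisfying A[¬alarm U ¬moving] ∨ AX (moving → alarm): {Floor2, DoorOpen, Moving, DoorClosed}.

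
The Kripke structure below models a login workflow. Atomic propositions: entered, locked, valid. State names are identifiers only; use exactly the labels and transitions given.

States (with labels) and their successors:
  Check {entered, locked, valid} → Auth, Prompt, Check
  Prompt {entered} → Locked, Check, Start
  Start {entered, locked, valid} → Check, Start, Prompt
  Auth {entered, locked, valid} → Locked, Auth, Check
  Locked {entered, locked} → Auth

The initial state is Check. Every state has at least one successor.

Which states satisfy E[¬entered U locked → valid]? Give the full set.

States satisfying ¬entered: ∅.
States satisfying locked → valid: {Check, Prompt, Start, Auth}.
States satisfying E[¬entered U locked → valid]: {Check, Prompt, Start, Auth}.

{Check, Prompt, Start, Auth}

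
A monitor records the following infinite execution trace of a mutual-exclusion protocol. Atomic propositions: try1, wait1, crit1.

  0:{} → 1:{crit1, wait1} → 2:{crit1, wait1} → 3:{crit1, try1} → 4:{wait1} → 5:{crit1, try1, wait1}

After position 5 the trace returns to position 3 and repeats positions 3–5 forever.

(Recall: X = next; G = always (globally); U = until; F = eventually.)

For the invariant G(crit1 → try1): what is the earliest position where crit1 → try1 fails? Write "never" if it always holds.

Check crit1 → try1 at each position in order: 0 ✓.
At position 1 the labels are {crit1, wait1}, so crit1 → try1 is false there. This is the first violation.

1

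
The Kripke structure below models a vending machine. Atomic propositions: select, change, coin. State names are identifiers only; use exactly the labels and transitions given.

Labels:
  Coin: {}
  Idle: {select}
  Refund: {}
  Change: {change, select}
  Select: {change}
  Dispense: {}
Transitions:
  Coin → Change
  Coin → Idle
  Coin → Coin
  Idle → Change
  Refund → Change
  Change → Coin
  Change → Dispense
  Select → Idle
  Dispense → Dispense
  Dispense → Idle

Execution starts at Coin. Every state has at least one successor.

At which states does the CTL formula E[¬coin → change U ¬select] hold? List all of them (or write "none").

{Coin, Refund, Change, Select, Dispense}

States satisfying ¬coin → change: {Change, Select}.
States satisfying ¬select: {Coin, Refund, Select, Dispense}.
States satisfying E[¬coin → change U ¬select]: {Coin, Refund, Change, Select, Dispense}.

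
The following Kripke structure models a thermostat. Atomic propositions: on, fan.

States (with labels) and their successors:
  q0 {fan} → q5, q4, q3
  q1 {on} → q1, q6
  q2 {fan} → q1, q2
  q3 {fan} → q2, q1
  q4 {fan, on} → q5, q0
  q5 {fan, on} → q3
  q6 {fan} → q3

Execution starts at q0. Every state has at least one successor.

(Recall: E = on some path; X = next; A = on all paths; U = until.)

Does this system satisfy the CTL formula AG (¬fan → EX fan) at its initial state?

Satisfied

States satisfying ¬fan → EX fan: {q0, q1, q2, q3, q4, q5, q6}.
States satisfying AG (¬fan → EX fan): {q0, q1, q2, q3, q4, q5, q6}.
Every state reachable from q0 satisfies ¬fan → EX fan.
q0 ∈ Sat(AG (¬fan → EX fan)).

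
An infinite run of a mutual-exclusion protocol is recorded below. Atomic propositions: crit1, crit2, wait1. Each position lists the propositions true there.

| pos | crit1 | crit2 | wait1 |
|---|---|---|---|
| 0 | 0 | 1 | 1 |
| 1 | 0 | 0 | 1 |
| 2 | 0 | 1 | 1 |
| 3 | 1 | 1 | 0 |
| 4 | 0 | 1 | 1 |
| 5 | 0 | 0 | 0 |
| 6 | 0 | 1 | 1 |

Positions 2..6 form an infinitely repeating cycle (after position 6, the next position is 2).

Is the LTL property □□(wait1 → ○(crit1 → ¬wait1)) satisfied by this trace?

□(wait1 → ○(crit1 → ¬wait1)) holds at every position 0..6, and those are all positions ever visited, so □□(wait1 → ○(crit1 → ¬wait1)) holds.

Satisfied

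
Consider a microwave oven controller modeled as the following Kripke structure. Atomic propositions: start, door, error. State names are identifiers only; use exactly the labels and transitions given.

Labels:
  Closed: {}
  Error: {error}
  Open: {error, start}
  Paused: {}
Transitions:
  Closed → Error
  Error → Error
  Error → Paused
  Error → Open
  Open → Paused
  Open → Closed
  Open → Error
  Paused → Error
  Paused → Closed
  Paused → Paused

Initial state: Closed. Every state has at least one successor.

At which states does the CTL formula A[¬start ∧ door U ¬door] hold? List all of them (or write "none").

{Closed, Error, Open, Paused}

States satisfying ¬start ∧ door: ∅.
States satisfying ¬door: {Closed, Error, Open, Paused}.
States satisfying A[¬start ∧ door U ¬door]: {Closed, Error, Open, Paused}.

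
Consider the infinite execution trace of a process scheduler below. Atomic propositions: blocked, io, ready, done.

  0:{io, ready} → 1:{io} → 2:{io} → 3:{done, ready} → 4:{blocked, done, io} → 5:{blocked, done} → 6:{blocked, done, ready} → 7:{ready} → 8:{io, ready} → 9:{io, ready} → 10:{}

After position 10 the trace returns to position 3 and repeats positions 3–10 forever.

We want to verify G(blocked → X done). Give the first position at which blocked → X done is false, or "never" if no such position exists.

Check blocked → X done at each position in order: 0 ✓, 1 ✓, 2 ✓, 3 ✓, 4 ✓, 5 ✓.
At position 6 the labels are {blocked, done, ready} and the next position 7 has {ready}, so blocked → X done is false there. This is the first violation.

6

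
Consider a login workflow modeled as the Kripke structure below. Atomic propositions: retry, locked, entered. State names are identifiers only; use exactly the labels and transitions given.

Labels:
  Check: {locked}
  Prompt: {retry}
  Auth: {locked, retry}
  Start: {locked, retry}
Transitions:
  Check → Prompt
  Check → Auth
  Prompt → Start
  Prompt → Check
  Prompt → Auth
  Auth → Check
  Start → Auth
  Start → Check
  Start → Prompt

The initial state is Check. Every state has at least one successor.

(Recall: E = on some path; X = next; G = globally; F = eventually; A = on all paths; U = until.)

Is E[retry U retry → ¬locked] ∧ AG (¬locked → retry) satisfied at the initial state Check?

Holds

States satisfying retry: {Prompt, Auth, Start}.
States satisfying retry → ¬locked: {Check, Prompt}.
States satisfying E[retry U retry → ¬locked]: {Check, Prompt, Auth, Start}.
States satisfying ¬locked → retry: {Check, Prompt, Auth, Start}.
States satisfying AG (¬locked → retry): {Check, Prompt, Auth, Start}.
States satisfying E[retry U retry → ¬locked] ∧ AG (¬locked → retry): {Check, Prompt, Auth, Start}.
Check ∈ Sat(E[retry U retry → ¬locked] ∧ AG (¬locked → retry)).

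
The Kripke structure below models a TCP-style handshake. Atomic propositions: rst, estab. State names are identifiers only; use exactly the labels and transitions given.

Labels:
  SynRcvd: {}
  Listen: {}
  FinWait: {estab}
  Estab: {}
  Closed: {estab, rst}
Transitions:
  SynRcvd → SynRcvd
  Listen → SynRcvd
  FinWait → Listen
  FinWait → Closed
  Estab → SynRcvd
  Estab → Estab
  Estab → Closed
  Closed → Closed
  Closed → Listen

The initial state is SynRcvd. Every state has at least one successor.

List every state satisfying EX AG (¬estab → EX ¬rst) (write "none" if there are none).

States satisfying AG (¬estab → EX ¬rst): {SynRcvd, Listen, FinWait, Estab, Closed}.
States satisfying EX AG (¬estab → EX ¬rst): {SynRcvd, Listen, FinWait, Estab, Closed}.

{SynRcvd, Listen, FinWait, Estab, Closed}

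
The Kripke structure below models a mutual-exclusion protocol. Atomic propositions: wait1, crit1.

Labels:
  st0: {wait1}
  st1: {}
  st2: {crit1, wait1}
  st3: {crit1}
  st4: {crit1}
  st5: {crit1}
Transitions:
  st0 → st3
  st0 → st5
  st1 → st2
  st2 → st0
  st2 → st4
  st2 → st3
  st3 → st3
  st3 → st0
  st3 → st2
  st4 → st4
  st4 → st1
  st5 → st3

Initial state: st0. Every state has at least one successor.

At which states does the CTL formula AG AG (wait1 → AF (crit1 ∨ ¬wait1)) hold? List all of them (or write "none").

States satisfying AG (wait1 → AF (crit1 ∨ ¬wait1)): {st0, st1, st2, st3, st4, st5}.
States satisfying AG AG (wait1 → AF (crit1 ∨ ¬wait1)): {st0, st1, st2, st3, st4, st5}.

{st0, st1, st2, st3, st4, st5}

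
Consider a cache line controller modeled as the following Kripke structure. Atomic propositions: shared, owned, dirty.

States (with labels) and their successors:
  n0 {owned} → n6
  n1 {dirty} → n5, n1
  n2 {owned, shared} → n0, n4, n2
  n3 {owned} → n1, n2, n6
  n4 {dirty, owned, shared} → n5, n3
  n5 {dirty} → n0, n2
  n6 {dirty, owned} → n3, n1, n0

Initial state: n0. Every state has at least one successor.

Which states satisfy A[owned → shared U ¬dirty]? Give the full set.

{n0, n2, n3, n4, n5}

States satisfying owned → shared: {n1, n2, n4, n5}.
States satisfying ¬dirty: {n0, n2, n3}.
States satisfying A[owned → shared U ¬dirty]: {n0, n2, n3, n4, n5}.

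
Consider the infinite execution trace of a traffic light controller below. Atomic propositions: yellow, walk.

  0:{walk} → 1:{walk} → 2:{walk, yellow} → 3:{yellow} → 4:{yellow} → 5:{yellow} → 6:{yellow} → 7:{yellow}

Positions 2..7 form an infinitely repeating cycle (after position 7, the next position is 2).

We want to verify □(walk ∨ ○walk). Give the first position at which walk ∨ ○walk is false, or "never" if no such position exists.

Check walk ∨ ○walk at each position in order: 0 ✓, 1 ✓, 2 ✓.
At position 3 the labels are {yellow} and the next position 4 has {yellow}, so walk ∨ ○walk is false there. This is the first violation.

3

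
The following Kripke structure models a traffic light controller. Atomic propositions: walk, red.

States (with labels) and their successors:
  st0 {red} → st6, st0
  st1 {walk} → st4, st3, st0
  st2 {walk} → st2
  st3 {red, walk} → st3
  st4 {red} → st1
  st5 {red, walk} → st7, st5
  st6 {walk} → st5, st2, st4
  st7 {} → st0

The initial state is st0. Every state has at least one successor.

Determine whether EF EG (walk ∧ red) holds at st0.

States satisfying EG (walk ∧ red): {st3, st5}.
States satisfying EF EG (walk ∧ red): {st0, st1, st3, st4, st5, st6, st7}.
Some path from st0 reaches a state where EG (walk ∧ red) holds.
st0 ∈ Sat(EF EG (walk ∧ red)).

Yes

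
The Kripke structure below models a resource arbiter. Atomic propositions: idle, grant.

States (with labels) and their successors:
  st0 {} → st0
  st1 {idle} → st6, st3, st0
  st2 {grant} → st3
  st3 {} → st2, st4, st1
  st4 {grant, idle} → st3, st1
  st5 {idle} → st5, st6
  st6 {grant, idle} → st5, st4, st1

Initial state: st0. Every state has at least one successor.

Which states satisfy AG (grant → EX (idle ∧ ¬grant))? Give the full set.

States satisfying grant → EX (idle ∧ ¬grant): {st0, st1, st3, st4, st5, st6}.
States satisfying AG (grant → EX (idle ∧ ¬grant)): {st0}.

{st0}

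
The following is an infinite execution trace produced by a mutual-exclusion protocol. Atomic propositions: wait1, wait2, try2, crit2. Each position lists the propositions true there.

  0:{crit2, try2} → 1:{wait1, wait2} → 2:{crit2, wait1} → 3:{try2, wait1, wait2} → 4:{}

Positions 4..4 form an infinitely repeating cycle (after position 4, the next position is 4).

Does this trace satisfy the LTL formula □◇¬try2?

◇¬try2 holds at every position 0..4, and those are all positions ever visited, so □◇¬try2 holds.

Holds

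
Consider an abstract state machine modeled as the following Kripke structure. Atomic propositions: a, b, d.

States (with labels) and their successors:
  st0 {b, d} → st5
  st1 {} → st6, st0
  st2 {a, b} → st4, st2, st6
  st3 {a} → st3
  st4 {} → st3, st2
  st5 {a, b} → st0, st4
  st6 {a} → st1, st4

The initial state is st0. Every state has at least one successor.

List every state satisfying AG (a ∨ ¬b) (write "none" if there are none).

{st3}

States satisfying a ∨ ¬b: {st1, st2, st3, st4, st5, st6}.
States satisfying AG (a ∨ ¬b): {st3}.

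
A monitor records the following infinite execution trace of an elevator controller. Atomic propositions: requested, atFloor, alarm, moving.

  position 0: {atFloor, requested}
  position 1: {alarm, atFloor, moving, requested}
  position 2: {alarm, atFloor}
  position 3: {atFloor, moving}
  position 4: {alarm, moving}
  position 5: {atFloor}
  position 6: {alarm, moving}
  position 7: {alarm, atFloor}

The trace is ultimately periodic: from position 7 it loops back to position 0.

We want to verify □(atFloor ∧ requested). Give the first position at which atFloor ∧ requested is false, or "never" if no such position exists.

Check atFloor ∧ requested at each position in order: 0 ✓, 1 ✓.
At position 2 the labels are {alarm, atFloor}, so atFloor ∧ requested is false there. This is the first violation.

2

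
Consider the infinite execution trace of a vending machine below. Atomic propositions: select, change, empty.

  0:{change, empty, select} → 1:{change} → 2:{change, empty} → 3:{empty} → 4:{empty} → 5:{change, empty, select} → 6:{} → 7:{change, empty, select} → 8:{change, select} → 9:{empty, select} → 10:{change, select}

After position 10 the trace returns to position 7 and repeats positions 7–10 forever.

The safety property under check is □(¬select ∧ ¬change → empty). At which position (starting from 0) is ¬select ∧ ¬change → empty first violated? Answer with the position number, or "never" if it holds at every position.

6

Check ¬select ∧ ¬change → empty at each position in order: 0 ✓, 1 ✓, 2 ✓, 3 ✓, 4 ✓, 5 ✓.
At position 6 the labels are {}, so ¬select ∧ ¬change → empty is false there. This is the first violation.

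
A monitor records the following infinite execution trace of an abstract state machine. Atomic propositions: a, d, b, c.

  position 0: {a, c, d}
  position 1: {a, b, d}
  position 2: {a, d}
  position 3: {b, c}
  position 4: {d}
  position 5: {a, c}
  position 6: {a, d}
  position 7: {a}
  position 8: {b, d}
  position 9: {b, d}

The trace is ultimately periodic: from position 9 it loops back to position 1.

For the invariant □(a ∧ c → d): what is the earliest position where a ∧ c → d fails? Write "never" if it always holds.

Check a ∧ c → d at each position in order: 0 ✓, 1 ✓, 2 ✓, 3 ✓, 4 ✓.
At position 5 the labels are {a, c}, so a ∧ c → d is false there. This is the first violation.

5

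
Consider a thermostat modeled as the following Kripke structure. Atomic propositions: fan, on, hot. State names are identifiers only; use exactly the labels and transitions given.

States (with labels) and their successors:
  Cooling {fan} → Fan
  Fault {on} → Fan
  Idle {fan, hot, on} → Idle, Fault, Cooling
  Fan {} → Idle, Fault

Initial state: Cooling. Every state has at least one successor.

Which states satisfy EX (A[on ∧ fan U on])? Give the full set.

{Idle, Fan}

States satisfying A[on ∧ fan U on]: {Fault, Idle}.
States satisfying EX (A[on ∧ fan U on]): {Idle, Fan}.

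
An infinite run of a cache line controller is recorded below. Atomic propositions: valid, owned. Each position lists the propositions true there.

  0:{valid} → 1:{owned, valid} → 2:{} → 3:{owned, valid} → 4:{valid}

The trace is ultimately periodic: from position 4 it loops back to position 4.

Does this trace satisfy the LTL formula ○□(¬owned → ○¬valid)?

Violated

The position after 0 is 1; □(¬owned → ○¬valid) is false there.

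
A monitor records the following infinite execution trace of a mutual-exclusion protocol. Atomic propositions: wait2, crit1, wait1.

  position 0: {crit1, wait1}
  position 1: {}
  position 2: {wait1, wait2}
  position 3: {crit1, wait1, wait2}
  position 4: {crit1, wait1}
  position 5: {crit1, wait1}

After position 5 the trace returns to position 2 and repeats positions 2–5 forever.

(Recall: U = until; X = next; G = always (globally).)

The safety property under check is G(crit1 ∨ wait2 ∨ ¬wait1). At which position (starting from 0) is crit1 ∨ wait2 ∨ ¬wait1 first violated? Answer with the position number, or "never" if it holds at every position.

never

crit1 ∨ wait2 ∨ ¬wait1 holds at every position 0..5, and those are all the positions the trace ever visits, so the invariant G(crit1 ∨ wait2 ∨ ¬wait1) is never violated.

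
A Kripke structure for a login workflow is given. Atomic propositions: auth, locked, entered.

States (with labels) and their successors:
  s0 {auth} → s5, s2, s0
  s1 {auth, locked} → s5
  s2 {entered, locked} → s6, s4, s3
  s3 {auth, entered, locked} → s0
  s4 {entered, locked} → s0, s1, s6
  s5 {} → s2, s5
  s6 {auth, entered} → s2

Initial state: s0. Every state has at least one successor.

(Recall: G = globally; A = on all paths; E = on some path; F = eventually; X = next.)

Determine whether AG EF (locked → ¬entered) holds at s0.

Holds

States satisfying EF (locked → ¬entered): {s0, s1, s2, s3, s4, s5, s6}.
States satisfying AG EF (locked → ¬entered): {s0, s1, s2, s3, s4, s5, s6}.
Every state reachable from s0 satisfies EF (locked → ¬entered).
s0 ∈ Sat(AG EF (locked → ¬entered)).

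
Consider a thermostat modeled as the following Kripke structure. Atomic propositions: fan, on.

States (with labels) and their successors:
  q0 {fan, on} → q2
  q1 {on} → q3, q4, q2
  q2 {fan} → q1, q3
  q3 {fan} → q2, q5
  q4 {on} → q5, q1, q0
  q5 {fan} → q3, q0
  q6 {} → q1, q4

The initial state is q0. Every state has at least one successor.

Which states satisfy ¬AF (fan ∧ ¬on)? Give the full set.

States satisfying fan ∧ ¬on: {q2, q3, q5}.
States satisfying AF (fan ∧ ¬on): {q0, q2, q3, q5}.
States satisfying ¬AF (fan ∧ ¬on): {q1, q4, q6}.

{q1, q4, q6}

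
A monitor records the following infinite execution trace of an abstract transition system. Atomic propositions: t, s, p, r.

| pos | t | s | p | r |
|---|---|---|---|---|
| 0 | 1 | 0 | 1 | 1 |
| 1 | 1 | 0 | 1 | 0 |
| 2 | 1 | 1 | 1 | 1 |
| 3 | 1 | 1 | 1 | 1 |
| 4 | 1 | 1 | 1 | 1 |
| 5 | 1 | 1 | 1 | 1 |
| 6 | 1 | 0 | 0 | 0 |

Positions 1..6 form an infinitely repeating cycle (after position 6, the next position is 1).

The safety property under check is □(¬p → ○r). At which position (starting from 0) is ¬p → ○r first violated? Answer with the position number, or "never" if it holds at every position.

Check ¬p → ○r at each position in order: 0 ✓, 1 ✓, 2 ✓, 3 ✓, 4 ✓, 5 ✓.
At position 6 the labels are {t} and the next position 1 has {p, t}, so ¬p → ○r is false there. This is the first violation.

6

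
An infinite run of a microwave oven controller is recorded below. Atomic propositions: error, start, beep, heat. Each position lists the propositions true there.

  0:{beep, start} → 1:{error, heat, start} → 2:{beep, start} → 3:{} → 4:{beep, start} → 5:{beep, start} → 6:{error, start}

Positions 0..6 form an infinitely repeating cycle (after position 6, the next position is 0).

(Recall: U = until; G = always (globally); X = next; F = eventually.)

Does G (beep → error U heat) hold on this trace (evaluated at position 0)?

Does not hold

beep → error U heat must hold at every position from 0 onward. It fails at position 0, so G (beep → error U heat) is false.
Positions where beep holds: 0, 2, 4, 5.
Check error U heat at each: 0→fails, 2→fails, 4→fails, 5→fails.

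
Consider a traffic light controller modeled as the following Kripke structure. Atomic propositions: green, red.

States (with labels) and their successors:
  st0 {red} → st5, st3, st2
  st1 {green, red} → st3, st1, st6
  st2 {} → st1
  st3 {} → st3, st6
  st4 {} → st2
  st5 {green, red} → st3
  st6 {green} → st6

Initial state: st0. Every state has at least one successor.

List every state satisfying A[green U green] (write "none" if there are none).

States satisfying green: {st1, st5, st6}.
States satisfying A[green U green]: {st1, st5, st6}.

{st1, st5, st6}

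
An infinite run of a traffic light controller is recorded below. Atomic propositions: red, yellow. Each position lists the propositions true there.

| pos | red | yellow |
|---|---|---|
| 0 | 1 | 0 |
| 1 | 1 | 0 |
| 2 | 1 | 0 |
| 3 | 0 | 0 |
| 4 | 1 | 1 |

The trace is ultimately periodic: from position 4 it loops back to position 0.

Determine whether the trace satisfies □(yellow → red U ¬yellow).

yellow → red U ¬yellow holds at every position 0..4, and those are all positions ever visited, so □(yellow → red U ¬yellow) holds.
Positions where yellow holds: 4.
Check red U ¬yellow at each: 4→ok.

Holds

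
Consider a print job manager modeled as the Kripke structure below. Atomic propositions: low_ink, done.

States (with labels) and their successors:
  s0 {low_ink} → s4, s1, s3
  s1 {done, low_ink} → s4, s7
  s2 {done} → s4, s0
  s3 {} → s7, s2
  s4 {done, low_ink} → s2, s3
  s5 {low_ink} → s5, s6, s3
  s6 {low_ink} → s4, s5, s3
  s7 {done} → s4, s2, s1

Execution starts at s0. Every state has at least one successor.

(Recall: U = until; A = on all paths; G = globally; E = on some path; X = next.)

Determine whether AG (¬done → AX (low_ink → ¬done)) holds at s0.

Violated

States satisfying ¬done → AX (low_ink → ¬done): {s1, s2, s3, s4, s5, s7}.
States satisfying AG (¬done → AX (low_ink → ¬done)): ∅.
s0 is reachable from s0 and violates ¬done → AX (low_ink → ¬done), so AG fails at s0.
s0 ∉ Sat(AG (¬done → AX (low_ink → ¬done))).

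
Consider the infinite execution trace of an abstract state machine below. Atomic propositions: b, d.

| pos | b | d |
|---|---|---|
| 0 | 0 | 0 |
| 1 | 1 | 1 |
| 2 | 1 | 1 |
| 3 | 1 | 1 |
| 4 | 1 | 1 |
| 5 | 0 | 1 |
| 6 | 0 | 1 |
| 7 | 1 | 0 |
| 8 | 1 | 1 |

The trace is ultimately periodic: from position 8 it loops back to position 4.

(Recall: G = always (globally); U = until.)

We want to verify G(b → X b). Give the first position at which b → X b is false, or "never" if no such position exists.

4

Check b → X b at each position in order: 0 ✓, 1 ✓, 2 ✓, 3 ✓.
At position 4 the labels are {b, d} and the next position 5 has {d}, so b → X b is false there. This is the first violation.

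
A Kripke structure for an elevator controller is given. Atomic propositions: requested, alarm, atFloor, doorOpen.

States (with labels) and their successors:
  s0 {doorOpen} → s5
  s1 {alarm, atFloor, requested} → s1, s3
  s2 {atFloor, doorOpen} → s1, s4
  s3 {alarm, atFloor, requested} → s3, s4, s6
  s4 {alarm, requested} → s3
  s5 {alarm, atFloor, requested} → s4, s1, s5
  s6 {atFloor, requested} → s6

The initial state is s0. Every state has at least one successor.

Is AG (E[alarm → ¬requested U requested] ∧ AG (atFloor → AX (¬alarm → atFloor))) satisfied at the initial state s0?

States satisfying AG (E[alarm → ¬requested U requested] ∧ AG (atFloor → AX (¬alarm → atFloor))): {s0, s1, s2, s3, s4, s5, s6}.
Every state reachable from s0 satisfies E[alarm → ¬requested U requested] ∧ AG (atFloor → AX (¬alarm → atFloor)).
s0 ∈ Sat(AG (E[alarm → ¬requested U requested] ∧ AG (atFloor → AX (¬alarm → atFloor)))).

Yes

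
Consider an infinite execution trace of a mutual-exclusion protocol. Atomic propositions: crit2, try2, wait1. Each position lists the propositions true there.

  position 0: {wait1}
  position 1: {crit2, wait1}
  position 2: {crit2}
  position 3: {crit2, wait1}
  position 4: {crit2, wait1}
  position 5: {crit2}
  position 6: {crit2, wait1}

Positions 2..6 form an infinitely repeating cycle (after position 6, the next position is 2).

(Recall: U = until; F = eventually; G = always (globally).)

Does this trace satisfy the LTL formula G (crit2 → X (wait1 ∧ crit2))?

crit2 → X (wait1 ∧ crit2) must hold at every position from 0 onward. It fails at position 1, so G (crit2 → X (wait1 ∧ crit2)) is false.
Positions where crit2 holds: 1, 2, 3, 4, 5, 6.
Check X (wait1 ∧ crit2) at each: 1→fails, 2→ok, 3→ok, 4→fails, 5→ok, 6→fails.

No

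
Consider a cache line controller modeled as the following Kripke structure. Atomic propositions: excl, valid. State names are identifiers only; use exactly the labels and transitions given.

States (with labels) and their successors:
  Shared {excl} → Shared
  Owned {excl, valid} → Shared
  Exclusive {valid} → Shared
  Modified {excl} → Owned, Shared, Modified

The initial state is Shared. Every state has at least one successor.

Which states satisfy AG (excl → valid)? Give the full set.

States satisfying excl → valid: {Owned, Exclusive}.
States satisfying AG (excl → valid): ∅.

none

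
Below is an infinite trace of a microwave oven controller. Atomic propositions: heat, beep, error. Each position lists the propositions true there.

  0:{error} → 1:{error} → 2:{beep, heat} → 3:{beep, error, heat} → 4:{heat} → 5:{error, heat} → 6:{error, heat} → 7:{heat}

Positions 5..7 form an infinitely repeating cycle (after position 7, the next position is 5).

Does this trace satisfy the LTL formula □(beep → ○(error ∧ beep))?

Does not hold

beep → ○(error ∧ beep) must hold at every position from 0 onward. It fails at position 3, so □(beep → ○(error ∧ beep)) is false.
Positions where beep holds: 2, 3.
Check ○(error ∧ beep) at each: 2→ok, 3→fails.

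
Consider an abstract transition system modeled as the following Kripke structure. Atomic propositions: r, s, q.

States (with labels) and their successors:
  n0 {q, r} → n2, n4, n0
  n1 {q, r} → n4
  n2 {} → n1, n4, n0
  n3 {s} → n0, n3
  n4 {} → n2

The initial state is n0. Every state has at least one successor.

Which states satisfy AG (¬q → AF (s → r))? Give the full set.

States satisfying ¬q → AF (s → r): {n0, n1, n2, n4}.
States satisfying AG (¬q → AF (s → r)): {n0, n1, n2, n4}.

{n0, n1, n2, n4}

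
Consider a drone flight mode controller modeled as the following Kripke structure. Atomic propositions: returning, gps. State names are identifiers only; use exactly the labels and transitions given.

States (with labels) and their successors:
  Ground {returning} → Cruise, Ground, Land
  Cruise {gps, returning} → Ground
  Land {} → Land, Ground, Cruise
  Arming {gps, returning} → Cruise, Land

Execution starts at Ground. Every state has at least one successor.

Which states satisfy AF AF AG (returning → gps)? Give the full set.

States satisfying AF AG (returning → gps): ∅.
States satisfying AF AF AG (returning → gps): ∅.

none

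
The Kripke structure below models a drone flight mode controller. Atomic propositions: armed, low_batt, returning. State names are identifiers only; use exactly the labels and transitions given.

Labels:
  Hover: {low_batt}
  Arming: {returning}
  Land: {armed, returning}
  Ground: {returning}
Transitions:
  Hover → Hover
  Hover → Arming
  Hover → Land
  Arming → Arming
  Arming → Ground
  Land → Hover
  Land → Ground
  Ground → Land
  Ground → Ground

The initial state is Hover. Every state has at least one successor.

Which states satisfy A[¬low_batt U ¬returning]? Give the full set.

{Hover}

States satisfying ¬low_batt: {Arming, Land, Ground}.
States satisfying ¬returning: {Hover}.
States satisfying A[¬low_batt U ¬returning]: {Hover}.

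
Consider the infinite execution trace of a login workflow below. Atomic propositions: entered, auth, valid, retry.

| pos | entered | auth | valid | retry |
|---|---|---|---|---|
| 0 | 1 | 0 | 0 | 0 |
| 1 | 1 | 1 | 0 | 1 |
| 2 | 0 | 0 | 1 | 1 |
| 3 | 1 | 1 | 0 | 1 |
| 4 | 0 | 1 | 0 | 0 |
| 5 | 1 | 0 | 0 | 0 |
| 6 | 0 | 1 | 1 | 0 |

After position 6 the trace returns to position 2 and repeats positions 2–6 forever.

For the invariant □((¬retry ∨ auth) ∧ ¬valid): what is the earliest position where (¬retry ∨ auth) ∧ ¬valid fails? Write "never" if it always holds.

Check (¬retry ∨ auth) ∧ ¬valid at each position in order: 0 ✓, 1 ✓.
At position 2 the labels are {retry, valid}, so (¬retry ∨ auth) ∧ ¬valid is false there. This is the first violation.

2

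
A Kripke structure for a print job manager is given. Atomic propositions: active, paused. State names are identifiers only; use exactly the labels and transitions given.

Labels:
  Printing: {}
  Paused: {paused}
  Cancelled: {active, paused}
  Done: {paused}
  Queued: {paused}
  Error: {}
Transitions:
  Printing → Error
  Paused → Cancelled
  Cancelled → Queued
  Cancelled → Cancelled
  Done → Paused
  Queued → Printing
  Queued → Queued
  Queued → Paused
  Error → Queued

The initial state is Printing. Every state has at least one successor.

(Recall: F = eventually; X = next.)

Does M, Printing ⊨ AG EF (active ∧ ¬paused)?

Does not hold

States satisfying EF (active ∧ ¬paused): ∅.
States satisfying AG EF (active ∧ ¬paused): ∅.
Cancelled is reachable from Printing and violates EF (active ∧ ¬paused), so AG fails at Printing.
Printing ∉ Sat(AG EF (active ∧ ¬paused)).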